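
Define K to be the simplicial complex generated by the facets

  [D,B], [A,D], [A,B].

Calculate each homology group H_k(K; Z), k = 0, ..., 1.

Take the total order A < B < D on the vertex set. Then K (dimension 1) consists of the simplices:

  0-simplices (3): A, B, D
  1-simplices (3): AB, AD, BD

giving chain groups C_0 ≅ Z^3, C_1 ≅ Z^3.

The boundary map ∂_1: C_1 → C_0 maps an edge to its endpoints' difference, ∂[p,q] = q − p.
The resulting 3×3 matrix has rank 2, and its Smith normal form has invariant factors (1,1).

Reading off H_k = ker ∂_k / im ∂_{k+1}:

  H_0: rank C_0 − rank ∂_1 = 3 − 2 = 1, and the invariant factors of ∂_1 are all 1, so H_0 ≅ Z.
  H_1: rank ker ∂_1 − rank ∂_2 = (3 − 2) − 0 = 1, and there is no ∂_2, so H_1 ≅ Z.

H_0 = Z,  H_1 = Z.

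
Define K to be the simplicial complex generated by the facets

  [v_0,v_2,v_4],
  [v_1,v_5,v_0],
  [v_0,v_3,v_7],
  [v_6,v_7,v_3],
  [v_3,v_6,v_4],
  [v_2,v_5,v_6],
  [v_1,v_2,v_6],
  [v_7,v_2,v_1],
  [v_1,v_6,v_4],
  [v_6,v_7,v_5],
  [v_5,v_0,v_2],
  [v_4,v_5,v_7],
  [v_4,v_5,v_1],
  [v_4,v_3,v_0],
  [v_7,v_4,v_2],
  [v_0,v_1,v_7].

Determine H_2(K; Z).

H_2 = Z.

Fix the vertex order v_0 < v_1 < v_2 < v_3 < v_4 < v_5 < v_6 < v_7 and write every simplex with vertices in increasing order. Then dim K = 2 and the simplices of K are:

  0-simplices (8): [v_0], [v_1], [v_2], [v_3], [v_4], [v_5], [v_6], [v_7]
  1-simplices (24): (24 of them)
  2-simplices (16): (16 of them)

giving chain groups C_0 ≅ Z^8, C_1 ≅ Z^24, C_2 ≅ Z^16.

Boundary ∂_1: C_1 → C_0 maps an edge to its endpoints' difference, ∂[p,q] = q − p. For instance
  ∂[v_5,v_6] = [v_6] − [v_5].
This gives a 8×24 integer matrix of rank 7; reducing to Smith normal form yields diagonal entries (1,1,1,1,1,1,1).

∂_2: C_2 → C_1 maps a triangle to the signed sum of its edges. For instance
  ∂[v_0,v_1,v_7] = [v_1,v_7] − [v_0,v_7] + [v_0,v_1],
  ∂[v_1,v_4,v_6] = [v_4,v_6] − [v_1,v_6] + [v_1,v_4].
The resulting 24×16 matrix has rank 15, and its Smith normal form has invariant factors (1,1,1,1,1,1,1,1,1,1,1,1,1,1,1).

Reading off H_k = ker ∂_k / im ∂_{k+1}:

  H_2: rank ker ∂_2 − rank ∂_3 = (16 − 15) − 0 = 1, and there is no ∂_3, so H_2 ≅ Z.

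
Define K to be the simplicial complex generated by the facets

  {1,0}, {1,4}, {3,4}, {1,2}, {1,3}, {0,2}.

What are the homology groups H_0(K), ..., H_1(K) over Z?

H_0 ≅ Z,  H_1 ≅ Z^2.

We work with the vertex ordering 0 < 1 < 2 < 3 < 4. The simplices of K, each written with vertices in increasing order, are:

  0-simplices (5): [0], [1], [2], [3], [4]
  1-simplices (6): [0,1], [0,2], [1,2], [1,3], [1,4], [3,4]

giving chain groups C_0 ≅ Z^5, C_1 ≅ Z^6.

∂_1: C_1 → C_0 sends each edge [p,q] (with p < q) to q − p. For instance
  ∂[1,4] = [4] − [1].
The resulting 5×6 matrix has rank 4, and its Smith normal form has invariant factors (1,1,1,1).

Reading off H_k = ker ∂_k / im ∂_{k+1}:

  H_0: rank C_0 − rank ∂_1 = 5 − 4 = 1, and the invariant factors of ∂_1 are all 1, so H_0 = Z.
  H_1: rank ker ∂_1 − rank ∂_2 = (6 − 4) − 0 = 2, and there is no ∂_2, so H_1 = Z^2.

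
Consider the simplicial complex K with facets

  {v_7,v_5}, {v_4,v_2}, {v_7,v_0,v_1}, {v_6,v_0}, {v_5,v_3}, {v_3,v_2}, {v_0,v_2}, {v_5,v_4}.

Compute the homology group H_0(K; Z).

We work with the vertex ordering v_0 < v_1 < v_2 < v_3 < v_4 < v_5 < v_6 < v_7. The simplices of K, each written with vertices in increasing order, are:

  0-simplices (8): [v_0], [v_1], [v_2], [v_3], [v_4], [v_5], [v_6], [v_7]
  1-simplices (10): [v_0,v_1], [v_0,v_2], [v_0,v_6], [v_0,v_7], [v_1,v_7], [v_2,v_3], [v_2,v_4], [v_3,v_5], [v_4,v_5], [v_5,v_7]
  2-simplices (1): [v_0,v_1,v_7]

so the chain groups are C_0 ≅ Z^8, C_1 ≅ Z^10, C_2 ≅ Z^1.

∂_1: C_1 → C_0 is given by ∂[p,q] = [q] − [p].
This gives a 8×10 integer matrix of rank 7; reducing to Smith normal form yields diagonal entries (1,1,1,1,1,1,1).

The boundary map ∂_2: C_2 → C_1 sends each 2-simplex [p,q,r] to [q,r] − [p,r] + [p,q]. For instance
  ∂[v_0,v_1,v_7] = [v_1,v_7] − [v_0,v_7] + [v_0,v_1].
This gives a 10×1 integer matrix of rank 1; reducing to Smith normal form yields diagonal entries (1).

Now H_k = ker ∂_k / im ∂_{k+1}, so:

  H_0: rank C_0 − rank ∂_1 = 8 − 7 = 1, and the invariant factors of ∂_1 are all 1, so H_0 = Z.

H_0 = Z.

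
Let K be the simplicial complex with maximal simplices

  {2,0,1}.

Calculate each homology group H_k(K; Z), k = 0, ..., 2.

Take the total order 0 < 1 < 2 on the vertex set. Then K (dimension 2) consists of the simplices:

  0-simplices (3): [0], [1], [2]
  1-simplices (3): [0,1], [0,2], [1,2]
  2-simplices (1): [0,1,2]

giving chain groups C_0 ≅ Z^3, C_1 ≅ Z^3, C_2 ≅ Z^1.

Boundary ∂_1: C_1 → C_0 is given by ∂[p,q] = [q] − [p]. For instance
  ∂[0,1] = [1] − [0].
This gives a 3×3 integer matrix of rank 2; reducing to Smith normal form yields diagonal entries (1,1).

∂_2: C_2 → C_1 maps a triangle to the signed sum of its edges. For instance
  ∂[0,1,2] = [1,2] − [0,2] + [0,1].
As a 3×1 matrix over Z this has rank 1, with invariant factors (1).

Computing H_k = (kernel of ∂_k) / (image of ∂_{k+1}):

  H_0: rank C_0 − rank ∂_1 = 3 − 2 = 1, and the invariant factors of ∂_1 are all 1, so H_0 ≅ Z.
  H_1: rank ker ∂_1 − rank ∂_2 = (3 − 2) − 1 = 0, and the invariant factors of ∂_2 are all 1, so H_1 ≅ 0.
  H_2: rank ker ∂_2 − rank ∂_3 = (1 − 1) − 0 = 0, and there is no ∂_3, so H_2 ≅ 0.

As a check, the Euler characteristic is 3 − 3 + 1 = 1, which agrees with 1 − 0 + 0 = 1.
(K is a triangulation of the 2-simplex.)

H_0 = Z,  H_1 = 0,  H_2 = 0.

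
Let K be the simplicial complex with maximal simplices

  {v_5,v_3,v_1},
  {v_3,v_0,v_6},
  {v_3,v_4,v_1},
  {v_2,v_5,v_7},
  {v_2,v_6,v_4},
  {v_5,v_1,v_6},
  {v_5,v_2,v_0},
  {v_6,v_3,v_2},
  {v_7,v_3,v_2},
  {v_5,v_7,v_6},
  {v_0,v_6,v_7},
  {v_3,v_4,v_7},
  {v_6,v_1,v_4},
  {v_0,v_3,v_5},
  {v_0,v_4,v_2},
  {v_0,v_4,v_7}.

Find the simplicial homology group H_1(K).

Fix the vertex order v_0 < v_1 < v_2 < v_3 < v_4 < v_5 < v_6 < v_7 and write every simplex with vertices in increasing order. Then dim K = 2 and the simplices of K are:

  0-simplices (8): [v_0], [v_1], [v_2], [v_3], [v_4], [v_5], [v_6], [v_7]
  1-simplices (24): (24 of them)
  2-simplices (16): (16 of them)

Hence C_0 ≅ Z^8, C_1 ≅ Z^24, C_2 ≅ Z^16.

Boundary ∂_1: C_1 → C_0 maps an edge to its endpoints' difference, ∂[p,q] = q − p.
This gives a 8×24 integer matrix of rank 7; reducing to Smith normal form yields diagonal entries (1,1,1,1,1,1,1).

∂_2: C_2 → C_1 acts by ∂[p,q,r] = [q,r] − [p,r] + [p,q]. For instance
  ∂[v_3,v_4,v_7] = [v_4,v_7] − [v_3,v_7] + [v_3,v_4],
  ∂[v_2,v_3,v_7] = [v_3,v_7] − [v_2,v_7] + [v_2,v_3].
This gives a 24×16 integer matrix of rank 15; reducing to Smith normal form yields diagonal entries (1,1,1,1,1,1,1,1,1,1,1,1,1,1,1).

From H_k ≅ ker(∂_k) / im(∂_{k+1}) we obtain:

  H_1: rank ker ∂_1 − rank ∂_2 = (24 − 7) − 15 = 2, and the invariant factors of ∂_2 are all 1, so H_1 = Z^2.

H_1 ≅ Z^2.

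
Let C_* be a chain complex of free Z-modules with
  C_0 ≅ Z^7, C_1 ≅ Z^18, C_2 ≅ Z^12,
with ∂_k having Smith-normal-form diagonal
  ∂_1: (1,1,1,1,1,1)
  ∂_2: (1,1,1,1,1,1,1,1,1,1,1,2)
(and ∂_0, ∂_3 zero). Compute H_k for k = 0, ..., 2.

H_0: b_0 = 7 − 0 − 6 = 1; torsion from ∂_1 factors > 1: none. So H_0 = Z.
H_1: b_1 = 18 − 6 − 12 = 0; torsion from ∂_2 factors > 1: [2]. So H_1 = Z_2.
H_2: b_2 = 12 − 12 − 0 = 0; torsion from ∂_3 factors > 1: none. So H_2 = 0.

H_0 = Z,  H_1 = Z_2,  H_2 = 0.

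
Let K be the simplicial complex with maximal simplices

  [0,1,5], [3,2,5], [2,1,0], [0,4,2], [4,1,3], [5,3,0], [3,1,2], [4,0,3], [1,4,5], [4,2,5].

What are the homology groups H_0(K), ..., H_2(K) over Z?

H_0 ≅ Z,  H_1 ≅ Z/2,  H_2 = 0.

K has 6 vertices, 15 edges, 10 triangles.
rank ∂_0 = 0, rank ∂_1 = 5 ⇒ b_0 = 6 − 0 − 5 = 1; all invariant factors of ∂_1 are 1 so no torsion. So H_0 = Z.
rank ∂_1 = 5, rank ∂_2 = 10 ⇒ b_1 = 15 − 5 − 10 = 0; ∂_2 has invariant factor(s) [2] giving torsion. So H_1 = Z/2.
rank ∂_2 = 10, rank ∂_3 = 0 ⇒ b_2 = 10 − 10 − 0 = 0. So H_2 = 0.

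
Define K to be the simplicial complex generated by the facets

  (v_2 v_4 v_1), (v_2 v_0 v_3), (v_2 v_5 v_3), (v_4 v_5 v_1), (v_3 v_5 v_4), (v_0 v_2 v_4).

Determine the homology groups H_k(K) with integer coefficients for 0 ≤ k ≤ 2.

Order the vertices as v_0 < v_1 < v_2 < v_3 < v_4 < v_5. Listing each simplex with vertices in this order, K has dimension 2 with simplices:

  0-simplices (6): [v_0], [v_1], [v_2], [v_3], [v_4], [v_5]
  1-simplices (12): [v_0,v_2], [v_0,v_3], [v_0,v_4], [v_1,v_2], [v_1,v_4], [v_1,v_5], [v_2,v_3], [v_2,v_4], [v_2,v_5], [v_3,v_4], [v_3,v_5], [v_4,v_5]
  2-simplices (6): [v_0,v_2,v_3], [v_0,v_2,v_4], [v_1,v_2,v_4], [v_1,v_4,v_5], [v_2,v_3,v_5], [v_3,v_4,v_5]

so the chain groups are C_0 ≅ Z^6, C_1 ≅ Z^12, C_2 ≅ Z^6.

∂_1: C_1 → C_0 maps an edge to its endpoints' difference, ∂[p,q] = q − p. For instance
  ∂[v_2,v_3] = [v_3] − [v_2].
The 6×12 boundary matrix has rank 5 and Smith normal form diag(1,1,1,1,1).

Boundary ∂_2: C_2 → C_1 sends each 2-simplex [p,q,r] to [q,r] − [p,r] + [p,q]. For instance
  ∂[v_2,v_3,v_5] = [v_3,v_5] − [v_2,v_5] + [v_2,v_3],
  ∂[v_3,v_4,v_5] = [v_4,v_5] − [v_3,v_5] + [v_3,v_4].
The resulting 12×6 matrix has rank 6, and its Smith normal form has invariant factors (1,1,1,1,1,1).

Reading off H_k = ker ∂_k / im ∂_{k+1}:

  H_0: rank C_0 − rank ∂_1 = 6 − 5 = 1, and the invariant factors of ∂_1 are all 1, so H_0 = Z.
  H_1: rank ker ∂_1 − rank ∂_2 = (12 − 5) − 6 = 1, and the invariant factors of ∂_2 are all 1, so H_1 = Z.
  H_2: rank ker ∂_2 − rank ∂_3 = (6 − 6) − 0 = 0, and there is no ∂_3, so H_2 = 0.

H_0 = Z,  H_1 = Z,  H_2 = 0.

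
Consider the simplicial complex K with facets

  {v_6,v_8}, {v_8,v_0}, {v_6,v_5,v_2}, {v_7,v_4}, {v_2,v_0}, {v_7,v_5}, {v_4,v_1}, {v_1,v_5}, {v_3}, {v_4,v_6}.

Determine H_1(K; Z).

H_1 = Z^3.

Order the vertices as v_0 < v_1 < v_2 < v_3 < v_4 < v_5 < v_6 < v_7 < v_8. Listing each simplex with vertices in this order, K has dimension 2 with simplices:

  0-simplices (9): [v_0], [v_1], [v_2], [v_3], [v_4], [v_5], [v_6], [v_7], [v_8]
  1-simplices (11): [v_0,v_2], [v_0,v_8], [v_1,v_4], [v_1,v_5], [v_2,v_5], [v_2,v_6], [v_4,v_6], [v_4,v_7], [v_5,v_6], [v_5,v_7], [v_6,v_8]
  2-simplices (1): [v_2,v_5,v_6]

Hence C_0 ≅ Z^9, C_1 ≅ Z^11, C_2 ≅ Z^1.

The boundary map ∂_1: C_1 → C_0 sends each edge [p,q] (with p < q) to q − p. For instance
  ∂[v_0,v_2] = [v_2] − [v_0].
The resulting 9×11 matrix has rank 7, and its Smith normal form has invariant factors (1,1,1,1,1,1,1).

Boundary ∂_2: C_2 → C_1 acts by ∂[p,q,r] = [q,r] − [p,r] + [p,q]. For instance
  ∂[v_2,v_5,v_6] = [v_5,v_6] − [v_2,v_6] + [v_2,v_5].
This gives a 11×1 integer matrix of rank 1; reducing to Smith normal form yields diagonal entries (1).

Reading off H_k = ker ∂_k / im ∂_{k+1}:

  H_1: rank ker ∂_1 − rank ∂_2 = (11 − 7) − 1 = 3, and the invariant factors of ∂_2 are all 1, so H_1 ≅ Z^3.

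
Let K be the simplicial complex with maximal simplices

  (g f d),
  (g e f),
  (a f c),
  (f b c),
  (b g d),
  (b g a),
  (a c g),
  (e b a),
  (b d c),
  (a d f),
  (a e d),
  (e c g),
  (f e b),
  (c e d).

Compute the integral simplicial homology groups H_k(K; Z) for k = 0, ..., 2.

We work with the vertex ordering a < b < c < d < e < f < g. The simplices of K, each written with vertices in increasing order, are:

  0-simplices (7): a, b, c, d, e, f, g
  1-simplices (21): ab, ac, ad, ae, af, ag, bc, bd, be, bf, bg, cd, ce, cf, cg, de, df, dg, ef, eg, fg
  2-simplices (14): abe, abg, acf, acg, ade, adf, bcd, bcf, bdg, bef, cde, ceg, dfg, efg

Hence C_0 ≅ Z^7, C_1 ≅ Z^21, C_2 ≅ Z^14.

The boundary map ∂_1: C_1 → C_0 is given by ∂[p,q] = [q] − [p].
As a 7×21 matrix over Z this has rank 6, with invariant factors (1,1,1,1,1,1).

The boundary map ∂_2: C_2 → C_1 acts by ∂[p,q,r] = [q,r] − [p,r] + [p,q]. For instance
  ∂cde = de − ce + cd,
  ∂bcf = cf − bf + bc.
The resulting 21×14 matrix has rank 13, and its Smith normal form has invariant factors (1,1,1,1,1,1,1,1,1,1,1,1,1).

Now H_k = ker ∂_k / im ∂_{k+1}, so:

  H_0: rank C_0 − rank ∂_1 = 7 − 6 = 1, and the invariant factors of ∂_1 are all 1, so H_0 = Z.
  H_1: rank ker ∂_1 − rank ∂_2 = (21 − 6) − 13 = 2, and the invariant factors of ∂_2 are all 1, so H_1 = Z^2.
  H_2: rank ker ∂_2 − rank ∂_3 = (14 − 13) − 0 = 1, and there is no ∂_3, so H_2 = Z.

(K is a triangulation of the torus T^2.)

H_0 ≅ Z,  H_1 ≅ Z^2,  H_2 ≅ Z.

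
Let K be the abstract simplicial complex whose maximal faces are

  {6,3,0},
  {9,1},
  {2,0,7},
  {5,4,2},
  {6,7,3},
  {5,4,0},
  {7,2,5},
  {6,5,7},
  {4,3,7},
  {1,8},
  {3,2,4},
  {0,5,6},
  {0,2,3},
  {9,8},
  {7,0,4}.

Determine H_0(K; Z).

Order the vertices as 0 < 1 < 2 < 3 < 4 < 5 < 6 < 7 < 8 < 9. Listing each simplex with vertices in this order, K has dimension 2 with simplices:

  0-simplices (10): [0], [1], [2], [3], [4], [5], [6], [7], [8], [9]
  1-simplices (21): [0,2], [0,3], [0,4], [0,5], [0,6], [0,7], [1,8], [1,9], [2,3], [2,4], [2,5], [2,7], [3,4], [3,6], [3,7], [4,5], [4,7], [5,6], [5,7], [6,7], [8,9]
  2-simplices (12): [0,2,3], [0,2,7], [0,3,6], [0,4,5], [0,4,7], [0,5,6], [2,3,4], [2,4,5], [2,5,7], [3,4,7], [3,6,7], [5,6,7]

Hence C_0 ≅ Z^10, C_1 ≅ Z^21, C_2 ≅ Z^12.

The boundary map ∂_1: C_1 → C_0 is given by ∂[p,q] = [q] − [p].
As a 10×21 matrix over Z this has rank 8, with invariant factors (1,1,1,1,1,1,1,1).

Boundary ∂_2: C_2 → C_1 acts by ∂[p,q,r] = [q,r] − [p,r] + [p,q]. For instance
  ∂[5,6,7] = [6,7] − [5,7] + [5,6],
  ∂[2,3,4] = [3,4] − [2,4] + [2,3].
As a 21×12 matrix over Z this has rank 12, with invariant factors (1,1,1,1,1,1,1,1,1,1,1,2).

Now H_k = ker ∂_k / im ∂_{k+1}, so:

  H_0: rank C_0 − rank ∂_1 = 10 − 8 = 2, and the invariant factors of ∂_1 are all 1, so H_0 ≅ Z^2.

H_0 = Z^2.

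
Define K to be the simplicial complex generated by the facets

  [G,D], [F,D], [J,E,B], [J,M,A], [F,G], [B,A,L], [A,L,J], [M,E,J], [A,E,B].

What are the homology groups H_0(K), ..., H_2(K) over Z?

H_0 ≅ Z^2,  H_1 ≅ Z^2,  H_2 = 0.

K has 9 vertices, 15 edges, 6 triangles.
rank ∂_0 = 0, rank ∂_1 = 7 ⇒ b_0 = 9 − 0 − 7 = 2; all invariant factors of ∂_1 are 1 so no torsion. So H_0 = Z^2.
rank ∂_1 = 7, rank ∂_2 = 6 ⇒ b_1 = 15 − 7 − 6 = 2; all invariant factors of ∂_2 are 1 so no torsion. So H_1 = Z^2.
rank ∂_2 = 6, rank ∂_3 = 0 ⇒ b_2 = 6 − 6 − 0 = 0. So H_2 = 0.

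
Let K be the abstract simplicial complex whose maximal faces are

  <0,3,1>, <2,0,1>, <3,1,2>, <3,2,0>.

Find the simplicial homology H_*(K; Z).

H_0 ≅ Z,  H_1 = 0,  H_2 ≅ Z.

Take the total order 0 < 1 < 2 < 3 on the vertex set. Then K (dimension 2) consists of the simplices:

  0-simplices (4): [0], [1], [2], [3]
  1-simplices (6): [0,1], [0,2], [0,3], [1,2], [1,3], [2,3]
  2-simplices (4): [0,1,2], [0,1,3], [0,2,3], [1,2,3]

so the chain groups are C_0 ≅ Z^4, C_1 ≅ Z^6, C_2 ≅ Z^4.

Boundary ∂_1: C_1 → C_0 sends each edge [p,q] (with p < q) to q − p.
The 4×6 boundary matrix has rank 3 and Smith normal form diag(1,1,1).

∂_2: C_2 → C_1 maps a triangle to the signed sum of its edges. For instance
  ∂[1,2,3] = [2,3] − [1,3] + [1,2],
  ∂[0,1,2] = [1,2] − [0,2] + [0,1].
The resulting 6×4 matrix has rank 3, and its Smith normal form has invariant factors (1,1,1).

Reading off H_k = ker ∂_k / im ∂_{k+1}:

  H_0: rank C_0 − rank ∂_1 = 4 − 3 = 1, and the invariant factors of ∂_1 are all 1, so H_0 ≅ Z.
  H_1: rank ker ∂_1 − rank ∂_2 = (6 − 3) − 3 = 0, and the invariant factors of ∂_2 are all 1, so H_1 ≅ 0.
  H_2: rank ker ∂_2 − rank ∂_3 = (4 − 3) − 0 = 1, and there is no ∂_3, so H_2 ≅ Z.

As a check, the Euler characteristic is 4 − 6 + 4 = 2, which agrees with 1 − 0 + 1 = 2.
(K is a triangulation of the 2-sphere S^2.)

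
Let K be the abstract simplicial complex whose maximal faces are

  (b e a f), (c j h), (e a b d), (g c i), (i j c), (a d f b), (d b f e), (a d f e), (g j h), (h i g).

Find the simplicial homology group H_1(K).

H_1 ≅ Z.

K has 10 vertices, 20 edges, 15 triangles, 5 3-simplices.
rank ∂_1 = 8, rank ∂_2 = 11 ⇒ b_1 = 20 − 8 − 11 = 1; all invariant factors of ∂_2 are 1 so no torsion. So H_1 = Z.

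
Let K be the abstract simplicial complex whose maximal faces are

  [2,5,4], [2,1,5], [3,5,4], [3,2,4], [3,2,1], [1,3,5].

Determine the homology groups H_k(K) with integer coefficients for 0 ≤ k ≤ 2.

H_0 = Z,  H_1 = 0,  H_2 = Z.

K has 5 vertices, 9 edges, 6 triangles.
rank ∂_0 = 0, rank ∂_1 = 4 ⇒ b_0 = 5 − 0 − 4 = 1; all invariant factors of ∂_1 are 1 so no torsion. So H_0 = Z.
rank ∂_1 = 4, rank ∂_2 = 5 ⇒ b_1 = 9 − 4 − 5 = 0; all invariant factors of ∂_2 are 1 so no torsion. So H_1 = 0.
rank ∂_2 = 5, rank ∂_3 = 0 ⇒ b_2 = 6 − 5 − 0 = 1. So H_2 = Z.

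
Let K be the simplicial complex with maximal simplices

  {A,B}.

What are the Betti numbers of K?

We work with the vertex ordering A < B. The simplices of K, each written with vertices in increasing order, are:

  0-simplices (2): A, B
  1-simplices (1): AB

so the chain groups are C_0 ≅ Z^2, C_1 ≅ Z^1.

The boundary map ∂_1: C_1 → C_0 sends each edge [p,q] (with p < q) to q − p.
This gives a 2×1 integer matrix of rank 1; reducing to Smith normal form yields diagonal entries (1).

Computing H_k = (kernel of ∂_k) / (image of ∂_{k+1}):

  H_0: rank C_0 − rank ∂_1 = 2 − 1 = 1, and the invariant factors of ∂_1 are all 1, so H_0 ≅ Z.
  H_1: rank ker ∂_1 − rank ∂_2 = (1 − 1) − 0 = 0, and there is no ∂_2, so H_1 ≅ 0.

Hence the Betti numbers are b_0 = 1, b_1 = 0.

b_0 = 1, b_1 = 0.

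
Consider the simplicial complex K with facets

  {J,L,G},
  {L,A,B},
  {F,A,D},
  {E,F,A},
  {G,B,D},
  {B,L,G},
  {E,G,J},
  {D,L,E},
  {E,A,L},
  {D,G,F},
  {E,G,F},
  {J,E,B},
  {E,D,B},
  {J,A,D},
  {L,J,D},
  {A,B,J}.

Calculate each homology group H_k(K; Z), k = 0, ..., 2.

H_0 ≅ Z,  H_1 ≅ Z^2,  H_2 ≅ Z.

Fix the vertex order A < B < D < E < F < G < J < L and write every simplex with vertices in increasing order. Then dim K = 2 and the simplices of K are:

  0-simplices (8): A, B, D, E, F, G, J, L
  1-simplices (24): AB, AD, AE, AF, AJ, AL, BD, BE, BG, BJ, BL, DE, DF, DG, DJ, DL, EF, EG, EJ, EL, FG, GJ, GL, JL
  2-simplices (16): ABJ, ABL, ADF, ADJ, AEF, AEL, BDE, BDG, BEJ, BGL, DEL, DFG, DJL, EFG, EGJ, GJL

so the chain groups are C_0 ≅ Z^8, C_1 ≅ Z^24, C_2 ≅ Z^16.

Boundary ∂_1: C_1 → C_0 sends each edge [p,q] (with p < q) to q − p.
The 8×24 boundary matrix has rank 7 and Smith normal form diag(1,1,1,1,1,1,1).

∂_2: C_2 → C_1 acts by ∂[p,q,r] = [q,r] − [p,r] + [p,q]. For instance
  ∂BDG = DG − BG + BD,
  ∂GJL = JL − GL + GJ.
This gives a 24×16 integer matrix of rank 15; reducing to Smith normal form yields diagonal entries (1,1,1,1,1,1,1,1,1,1,1,1,1,1,1).

From H_k ≅ ker(∂_k) / im(∂_{k+1}) we obtain:

  H_0: rank C_0 − rank ∂_1 = 8 − 7 = 1, and the invariant factors of ∂_1 are all 1, so H_0 ≅ Z.
  H_1: rank ker ∂_1 − rank ∂_2 = (24 − 7) − 15 = 2, and the invariant factors of ∂_2 are all 1, so H_1 ≅ Z^2.
  H_2: rank ker ∂_2 − rank ∂_3 = (16 − 15) − 0 = 1, and there is no ∂_3, so H_2 ≅ Z.

As a check, the Euler characteristic is 8 − 24 + 16 = 0, which agrees with 1 − 2 + 1 = 0.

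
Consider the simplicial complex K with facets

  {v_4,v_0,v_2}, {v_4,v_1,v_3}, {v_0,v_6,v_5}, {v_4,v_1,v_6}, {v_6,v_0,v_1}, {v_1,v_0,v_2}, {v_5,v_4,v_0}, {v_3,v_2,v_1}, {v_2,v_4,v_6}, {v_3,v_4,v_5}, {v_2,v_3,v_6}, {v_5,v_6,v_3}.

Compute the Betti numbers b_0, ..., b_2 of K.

b_0 = 1, b_1 = 0, b_2 = 0.

Fix the vertex order v_0 < v_1 < v_2 < v_3 < v_4 < v_5 < v_6 and write every simplex with vertices in increasing order. Then dim K = 2 and the simplices of K are:

  0-simplices (7): [v_0], [v_1], [v_2], [v_3], [v_4], [v_5], [v_6]
  1-simplices (18): (18 of them)
  2-simplices (12): (12 of them)

giving chain groups C_0 ≅ Z^7, C_1 ≅ Z^18, C_2 ≅ Z^12.

The boundary map ∂_1: C_1 → C_0 sends each edge [p,q] (with p < q) to q − p. For instance
  ∂[v_5,v_6] = [v_6] − [v_5].
As a 7×18 matrix over Z this has rank 6, with invariant factors (1,1,1,1,1,1).

∂_2: C_2 → C_1 maps a triangle to the signed sum of its edges. For instance
  ∂[v_0,v_4,v_5] = [v_4,v_5] − [v_0,v_5] + [v_0,v_4],
  ∂[v_3,v_4,v_5] = [v_4,v_5] − [v_3,v_5] + [v_3,v_4].
This gives a 18×12 integer matrix of rank 12; reducing to Smith normal form yields diagonal entries (1,1,1,1,1,1,1,1,1,1,1,2).

Now H_k = ker ∂_k / im ∂_{k+1}, so:

  H_0: rank C_0 − rank ∂_1 = 7 − 6 = 1, and the invariant factors of ∂_1 are all 1, so H_0 ≅ Z.
  H_1: rank ker ∂_1 − rank ∂_2 = (18 − 6) − 12 = 0, and ∂_2 has invariant factor 2 > 1, so H_1 ≅ Z/2Z.
  H_2: rank ker ∂_2 − rank ∂_3 = (12 − 12) − 0 = 0, and there is no ∂_3, so H_2 ≅ 0.

(K is a triangulation of the real projective plane RP^2.)

Hence the Betti numbers are b_0 = 1, b_1 = 0, b_2 = 0.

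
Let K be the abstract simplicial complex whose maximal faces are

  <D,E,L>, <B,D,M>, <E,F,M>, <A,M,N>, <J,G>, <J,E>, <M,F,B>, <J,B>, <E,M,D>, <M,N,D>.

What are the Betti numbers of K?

Fix the vertex order A < B < D < E < F < G < J < L < M < N and write every simplex with vertices in increasing order. Then dim K = 2 and the simplices of K are:

  0-simplices (10): A, B, D, E, F, G, J, L, M, N
  1-simplices (17): AM, AN, BD, BF, BJ, BM, DE, DL, DM, DN, EF, EJ, EL, EM, FM, GJ, MN
  2-simplices (7): AMN, BDM, BFM, DEL, DEM, DMN, EFM

giving chain groups C_0 ≅ Z^10, C_1 ≅ Z^17, C_2 ≅ Z^7.

The boundary map ∂_1: C_1 → C_0 is given by ∂[p,q] = [q] − [p].
As a 10×17 matrix over Z this has rank 9, with invariant factors (1,1,1,1,1,1,1,1,1).

The boundary map ∂_2: C_2 → C_1 maps a triangle to the signed sum of its edges. For instance
  ∂DEL = EL − DL + DE,
  ∂BDM = DM − BM + BD.
As a 17×7 matrix over Z this has rank 7, with invariant factors (1,1,1,1,1,1,1).

Reading off H_k = ker ∂_k / im ∂_{k+1}:

  H_0: rank C_0 − rank ∂_1 = 10 − 9 = 1, and the invariant factors of ∂_1 are all 1, so H_0 ≅ Z.
  H_1: rank ker ∂_1 − rank ∂_2 = (17 − 9) − 7 = 1, and the invariant factors of ∂_2 are all 1, so H_1 ≅ Z.
  H_2: rank ker ∂_2 − rank ∂_3 = (7 − 7) − 0 = 0, and there is no ∂_3, so H_2 ≅ 0.

Hence the Betti numbers are b_0 = 1, b_1 = 1, b_2 = 0.

b_0 = 1, b_1 = 1, b_2 = 0.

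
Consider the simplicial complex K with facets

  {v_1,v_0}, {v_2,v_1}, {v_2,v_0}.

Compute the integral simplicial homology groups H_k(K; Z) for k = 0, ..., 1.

We work with the vertex ordering v_0 < v_1 < v_2. The simplices of K, each written with vertices in increasing order, are:

  0-simplices (3): [v_0], [v_1], [v_2]
  1-simplices (3): [v_0,v_1], [v_0,v_2], [v_1,v_2]

so the chain groups are C_0 ≅ Z^3, C_1 ≅ Z^3.

Boundary ∂_1: C_1 → C_0 is given by ∂[p,q] = [q] − [p].
The 3×3 boundary matrix has rank 2 and Smith normal form diag(1,1).

From H_k ≅ ker(∂_k) / im(∂_{k+1}) we obtain:

  H_0: rank C_0 − rank ∂_1 = 3 − 2 = 1, and the invariant factors of ∂_1 are all 1, so H_0 = Z.
  H_1: rank ker ∂_1 − rank ∂_2 = (3 − 2) − 0 = 1, and there is no ∂_2, so H_1 = Z.

H_0 ≅ Z,  H_1 ≅ Z.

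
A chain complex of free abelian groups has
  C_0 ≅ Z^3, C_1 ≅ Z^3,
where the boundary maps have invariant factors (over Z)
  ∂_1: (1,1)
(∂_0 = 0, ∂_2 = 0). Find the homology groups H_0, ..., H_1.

H_0 ≅ Z,  H_1 ≅ Z.

H_0: b_0 = 3 − 0 − 2 = 1; torsion from ∂_1 factors > 1: none. So H_0 ≅ Z.
H_1: b_1 = 3 − 2 − 0 = 1; torsion from ∂_2 factors > 1: none. So H_1 ≅ Z.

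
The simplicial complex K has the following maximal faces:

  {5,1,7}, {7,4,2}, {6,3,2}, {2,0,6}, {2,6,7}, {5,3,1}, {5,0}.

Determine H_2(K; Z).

H_2 ≅ 0.

Order the vertices as 0 < 1 < 2 < 3 < 4 < 5 < 6 < 7. Listing each simplex with vertices in this order, K has dimension 2 with simplices:

  0-simplices (8): [0], [1], [2], [3], [4], [5], [6], [7]
  1-simplices (15): [0,2], [0,5], [0,6], [1,3], [1,5], [1,7], [2,3], [2,4], [2,6], [2,7], [3,5], [3,6], [4,7], [5,7], [6,7]
  2-simplices (6): [0,2,6], [1,3,5], [1,5,7], [2,3,6], [2,4,7], [2,6,7]

giving chain groups C_0 ≅ Z^8, C_1 ≅ Z^15, C_2 ≅ Z^6.

∂_1: C_1 → C_0 sends each edge [p,q] (with p < q) to q − p.
The resulting 8×15 matrix has rank 7, and its Smith normal form has invariant factors (1,1,1,1,1,1,1).

The boundary map ∂_2: C_2 → C_1 acts by ∂[p,q,r] = [q,r] − [p,r] + [p,q]. For instance
  ∂[1,3,5] = [3,5] − [1,5] + [1,3],
  ∂[2,3,6] = [3,6] − [2,6] + [2,3].
The 15×6 boundary matrix has rank 6 and Smith normal form diag(1,1,1,1,1,1).

Reading off H_k = ker ∂_k / im ∂_{k+1}:

  H_2: rank ker ∂_2 − rank ∂_3 = (6 − 6) − 0 = 0, and there is no ∂_3, so H_2 = 0.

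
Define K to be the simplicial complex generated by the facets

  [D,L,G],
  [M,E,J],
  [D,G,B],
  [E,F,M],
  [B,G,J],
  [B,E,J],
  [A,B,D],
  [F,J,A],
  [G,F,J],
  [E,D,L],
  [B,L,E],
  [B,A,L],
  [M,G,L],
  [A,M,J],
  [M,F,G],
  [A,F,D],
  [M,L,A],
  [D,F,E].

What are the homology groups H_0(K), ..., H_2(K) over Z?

Take the total order A < B < D < E < F < G < J < L < M on the vertex set. Then K (dimension 2) consists of the simplices:

  0-simplices (9): A, B, D, E, F, G, J, L, M
  1-simplices (27): AB, AD, AF, AJ, AL, AM, BD, BE, BG, BJ, BL, DE, DF, DG, DL, EF, EJ, EL, EM, FG, FJ, FM, GJ, GL, GM, JM, LM
  2-simplices (18): ABD, ABL, ADF, AFJ, AJM, ALM, BDG, BEJ, BEL, BGJ, DEF, DEL, DGL, EFM, EJM, FGJ, FGM, GLM

so the chain groups are C_0 ≅ Z^9, C_1 ≅ Z^27, C_2 ≅ Z^18.

∂_1: C_1 → C_0 sends each edge [p,q] (with p < q) to q − p. For instance
  ∂DL = L − D.
This gives a 9×27 integer matrix of rank 8; reducing to Smith normal form yields diagonal entries (1,1,1,1,1,1,1,1).

The boundary map ∂_2: C_2 → C_1 maps a triangle to the signed sum of its edges. For instance
  ∂DGL = GL − DL + DG,
  ∂DEL = EL − DL + DE.
This gives a 27×18 integer matrix of rank 18; reducing to Smith normal form yields diagonal entries (1,1,1,1,1,1,1,1,1,1,1,1,1,1,1,1,1,2).

Now H_k = ker ∂_k / im ∂_{k+1}, so:

  H_0: rank C_0 − rank ∂_1 = 9 − 8 = 1, and the invariant factors of ∂_1 are all 1, so H_0 ≅ Z.
  H_1: rank ker ∂_1 − rank ∂_2 = (27 − 8) − 18 = 1, and ∂_2 has invariant factor 2 > 1, so H_1 ≅ Z ⊕ Z/2Z.
  H_2: rank ker ∂_2 − rank ∂_3 = (18 − 18) − 0 = 0, and there is no ∂_3, so H_2 ≅ 0.

H_0 = Z,  H_1 = Z ⊕ Z/2Z,  H_2 = 0.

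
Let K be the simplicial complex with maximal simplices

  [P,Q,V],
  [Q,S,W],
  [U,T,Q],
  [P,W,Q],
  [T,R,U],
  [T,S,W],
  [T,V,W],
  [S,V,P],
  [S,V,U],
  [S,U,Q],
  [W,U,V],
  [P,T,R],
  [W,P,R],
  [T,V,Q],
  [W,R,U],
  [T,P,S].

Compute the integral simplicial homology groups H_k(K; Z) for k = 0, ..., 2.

H_0 ≅ Z,  H_1 ≅ Z^2,  H_2 ≅ Z.

K has 8 vertices, 24 edges, 16 triangles.
rank ∂_0 = 0, rank ∂_1 = 7 ⇒ b_0 = 8 − 0 − 7 = 1; all invariant factors of ∂_1 are 1 so no torsion. So H_0 = Z.
rank ∂_1 = 7, rank ∂_2 = 15 ⇒ b_1 = 24 − 7 − 15 = 2; all invariant factors of ∂_2 are 1 so no torsion. So H_1 = Z^2.
rank ∂_2 = 15, rank ∂_3 = 0 ⇒ b_2 = 16 − 15 − 0 = 1. So H_2 = Z.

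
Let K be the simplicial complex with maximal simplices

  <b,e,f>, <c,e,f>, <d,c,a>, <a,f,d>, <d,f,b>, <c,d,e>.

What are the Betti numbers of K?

Order the vertices as a < b < c < d < e < f. Listing each simplex with vertices in this order, K has dimension 2 with simplices:

  0-simplices (6): a, b, c, d, e, f
  1-simplices (12): ac, ad, af, bd, be, bf, cd, ce, cf, de, df, ef
  2-simplices (6): acd, adf, bdf, bef, cde, cef

giving chain groups C_0 ≅ Z^6, C_1 ≅ Z^12, C_2 ≅ Z^6.

Boundary ∂_1: C_1 → C_0 is given by ∂[p,q] = [q] − [p]. For instance
  ∂be = e − b.
As a 6×12 matrix over Z this has rank 5, with invariant factors (1,1,1,1,1).

Boundary ∂_2: C_2 → C_1 acts by ∂[p,q,r] = [q,r] − [p,r] + [p,q]. For instance
  ∂adf = df − af + ad,
  ∂cde = de − ce + cd.
The resulting 12×6 matrix has rank 6, and its Smith normal form has invariant factors (1,1,1,1,1,1).

Computing H_k = (kernel of ∂_k) / (image of ∂_{k+1}):

  H_0: rank C_0 − rank ∂_1 = 6 − 5 = 1, and the invariant factors of ∂_1 are all 1, so H_0 = Z.
  H_1: rank ker ∂_1 − rank ∂_2 = (12 − 5) − 6 = 1, and the invariant factors of ∂_2 are all 1, so H_1 = Z.
  H_2: rank ker ∂_2 − rank ∂_3 = (6 − 6) − 0 = 0, and there is no ∂_3, so H_2 = 0.

As a check, the Euler characteristic is 6 − 12 + 6 = 0, which agrees with 1 − 1 + 0 = 0.
(K is a triangulation of the cylinder S^1 x I.)

Hence the Betti numbers are b_0 = 1, b_1 = 1, b_2 = 0.

b_0 = 1, b_1 = 1, b_2 = 0.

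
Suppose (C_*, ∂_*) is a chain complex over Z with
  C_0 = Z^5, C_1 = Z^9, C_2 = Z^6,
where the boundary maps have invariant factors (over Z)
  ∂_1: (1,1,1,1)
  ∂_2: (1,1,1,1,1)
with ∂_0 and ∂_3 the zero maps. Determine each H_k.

H_0 = Z,  H_1 = 0,  H_2 = Z.

H_0: b_0 = 5 − 0 − 4 = 1; torsion from ∂_1 factors > 1: none. So H_0 = Z.
H_1: b_1 = 9 − 4 − 5 = 0; torsion from ∂_2 factors > 1: none. So H_1 = 0.
H_2: b_2 = 6 − 5 − 0 = 1; torsion from ∂_3 factors > 1: none. So H_2 = Z.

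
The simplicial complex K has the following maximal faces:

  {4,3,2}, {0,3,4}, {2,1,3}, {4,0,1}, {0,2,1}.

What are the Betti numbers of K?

Order the vertices as 0 < 1 < 2 < 3 < 4. Listing each simplex with vertices in this order, K has dimension 2 with simplices:

  0-simplices (5): [0], [1], [2], [3], [4]
  1-simplices (10): [0,1], [0,2], [0,3], [0,4], [1,2], [1,3], [1,4], [2,3], [2,4], [3,4]
  2-simplices (5): [0,1,2], [0,1,4], [0,3,4], [1,2,3], [2,3,4]

so the chain groups are C_0 ≅ Z^5, C_1 ≅ Z^10, C_2 ≅ Z^5.

∂_1: C_1 → C_0 maps an edge to its endpoints' difference, ∂[p,q] = q − p.
This gives a 5×10 integer matrix of rank 4; reducing to Smith normal form yields diagonal entries (1,1,1,1).

The boundary map ∂_2: C_2 → C_1 maps a triangle to the signed sum of its edges. For instance
  ∂[2,3,4] = [3,4] − [2,4] + [2,3],
  ∂[0,1,4] = [1,4] − [0,4] + [0,1].
As a 10×5 matrix over Z this has rank 5, with invariant factors (1,1,1,1,1).

From H_k ≅ ker(∂_k) / im(∂_{k+1}) we obtain:

  H_0: rank C_0 − rank ∂_1 = 5 − 4 = 1, and the invariant factors of ∂_1 are all 1, so H_0 = Z.
  H_1: rank ker ∂_1 − rank ∂_2 = (10 − 4) − 5 = 1, and the invariant factors of ∂_2 are all 1, so H_1 = Z.
  H_2: rank ker ∂_2 − rank ∂_3 = (5 − 5) − 0 = 0, and there is no ∂_3, so H_2 = 0.

(K is a triangulation of the Möbius band.)

Hence the Betti numbers are b_0 = 1, b_1 = 1, b_2 = 0.

b_0 = 1, b_1 = 1, b_2 = 0.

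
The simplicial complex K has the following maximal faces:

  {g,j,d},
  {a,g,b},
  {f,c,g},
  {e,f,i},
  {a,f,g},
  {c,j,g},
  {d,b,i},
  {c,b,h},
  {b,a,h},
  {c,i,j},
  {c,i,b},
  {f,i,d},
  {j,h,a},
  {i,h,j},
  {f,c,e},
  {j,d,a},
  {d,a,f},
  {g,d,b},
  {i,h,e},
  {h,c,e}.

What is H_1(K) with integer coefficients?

H_1 = Z ⊕ Z/2.

Fix the vertex order a < b < c < d < e < f < g < h < i < j and write every simplex with vertices in increasing order. Then dim K = 2 and the simplices of K are:

  0-simplices (10): a, b, c, d, e, f, g, h, i, j
  1-simplices (30): ab, ad, af, ag, ah, aj, bc, bd, bg, bh, bi, ce, cf, cg, ch, ci, cj, df, dg, di, dj, ef, eh, ei, fg, fi, gj, hi, hj, ij
  2-simplices (20): abg, abh, adf, adj, afg, ahj, bch, bci, bdg, bdi, cef, ceh, cfg, cgj, cij, dfi, dgj, efi, ehi, hij

so the chain groups are C_0 ≅ Z^10, C_1 ≅ Z^30, C_2 ≅ Z^20.

Boundary ∂_1: C_1 → C_0 sends each edge [p,q] (with p < q) to q − p.
This gives a 10×30 integer matrix of rank 9; reducing to Smith normal form yields diagonal entries (1,1,1,1,1,1,1,1,1).

∂_2: C_2 → C_1 acts by ∂[p,q,r] = [q,r] − [p,r] + [p,q]. For instance
  ∂dfi = fi − di + df,
  ∂bci = ci − bi + bc.
The 30×20 boundary matrix has rank 20 and Smith normal form diag(1,1,1,1,1,1,1,1,1,1,1,1,1,1,1,1,1,1,1,2).

Now H_k = ker ∂_k / im ∂_{k+1}, so:

  H_1: rank ker ∂_1 − rank ∂_2 = (30 − 9) − 20 = 1, and ∂_2 has invariant factor 2 > 1, so H_1 = Z ⊕ Z/2.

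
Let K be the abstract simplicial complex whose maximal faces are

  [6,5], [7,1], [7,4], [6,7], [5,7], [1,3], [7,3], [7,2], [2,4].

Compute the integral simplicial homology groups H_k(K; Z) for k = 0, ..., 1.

Order the vertices as 1 < 2 < 3 < 4 < 5 < 6 < 7. Listing each simplex with vertices in this order, K has dimension 1 with simplices:

  0-simplices (7): [1], [2], [3], [4], [5], [6], [7]
  1-simplices (9): [1,3], [1,7], [2,4], [2,7], [3,7], [4,7], [5,6], [5,7], [6,7]

so the chain groups are C_0 ≅ Z^7, C_1 ≅ Z^9.

Boundary ∂_1: C_1 → C_0 is given by ∂[p,q] = [q] − [p]. For instance
  ∂[5,7] = [7] − [5].
The 7×9 boundary matrix has rank 6 and Smith normal form diag(1,1,1,1,1,1).

From H_k ≅ ker(∂_k) / im(∂_{k+1}) we obtain:

  H_0: rank C_0 − rank ∂_1 = 7 − 6 = 1, and the invariant factors of ∂_1 are all 1, so H_0 ≅ Z.
  H_1: rank ker ∂_1 − rank ∂_2 = (9 − 6) − 0 = 3, and there is no ∂_2, so H_1 ≅ Z^3.

H_0 ≅ Z,  H_1 ≅ Z^3.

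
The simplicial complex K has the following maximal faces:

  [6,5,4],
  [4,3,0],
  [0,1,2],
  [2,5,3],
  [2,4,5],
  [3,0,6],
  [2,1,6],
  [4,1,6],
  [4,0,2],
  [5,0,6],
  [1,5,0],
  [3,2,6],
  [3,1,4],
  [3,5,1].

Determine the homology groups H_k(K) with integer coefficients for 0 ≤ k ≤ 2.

H_0 = Z,  H_1 = Z^2,  H_2 = Z.

Fix the vertex order 0 < 1 < 2 < 3 < 4 < 5 < 6 and write every simplex with vertices in increasing order. Then dim K = 2 and the simplices of K are:

  0-simplices (7): [0], [1], [2], [3], [4], [5], [6]
  1-simplices (21): [0,1], [0,2], [0,3], [0,4], [0,5], [0,6], [1,2], [1,3], [1,4], [1,5], [1,6], [2,3], [2,4], [2,5], [2,6], [3,4], [3,5], [3,6], [4,5], [4,6], [5,6]
  2-simplices (14): [0,1,2], [0,1,5], [0,2,4], [0,3,4], [0,3,6], [0,5,6], [1,2,6], [1,3,4], [1,3,5], [1,4,6], [2,3,5], [2,3,6], [2,4,5], [4,5,6]

giving chain groups C_0 ≅ Z^7, C_1 ≅ Z^21, C_2 ≅ Z^14.

∂_1: C_1 → C_0 is given by ∂[p,q] = [q] − [p].
As a 7×21 matrix over Z this has rank 6, with invariant factors (1,1,1,1,1,1).

Boundary ∂_2: C_2 → C_1 sends each 2-simplex [p,q,r] to [q,r] − [p,r] + [p,q]. For instance
  ∂[0,1,5] = [1,5] − [0,5] + [0,1],
  ∂[1,2,6] = [2,6] − [1,6] + [1,2].
The 21×14 boundary matrix has rank 13 and Smith normal form diag(1,1,1,1,1,1,1,1,1,1,1,1,1).

Now H_k = ker ∂_k / im ∂_{k+1}, so:

  H_0: rank C_0 − rank ∂_1 = 7 − 6 = 1, and the invariant factors of ∂_1 are all 1, so H_0 = Z.
  H_1: rank ker ∂_1 − rank ∂_2 = (21 − 6) − 13 = 2, and the invariant factors of ∂_2 are all 1, so H_1 = Z^2.
  H_2: rank ker ∂_2 − rank ∂_3 = (14 − 13) − 0 = 1, and there is no ∂_3, so H_2 = Z.

(K is a triangulation of the torus T^2.)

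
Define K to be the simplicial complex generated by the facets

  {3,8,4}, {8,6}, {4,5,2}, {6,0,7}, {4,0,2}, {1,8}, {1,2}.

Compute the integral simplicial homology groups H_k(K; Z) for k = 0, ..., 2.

H_0 ≅ Z,  H_1 ≅ Z^2,  H_2 = 0.

Order the vertices as 0 < 1 < 2 < 3 < 4 < 5 < 6 < 7 < 8. Listing each simplex with vertices in this order, K has dimension 2 with simplices:

  0-simplices (9): [0], [1], [2], [3], [4], [5], [6], [7], [8]
  1-simplices (14): [0,2], [0,4], [0,6], [0,7], [1,2], [1,8], [2,4], [2,5], [3,4], [3,8], [4,5], [4,8], [6,7], [6,8]
  2-simplices (4): [0,2,4], [0,6,7], [2,4,5], [3,4,8]

so the chain groups are C_0 ≅ Z^9, C_1 ≅ Z^14, C_2 ≅ Z^4.

∂_1: C_1 → C_0 maps an edge to its endpoints' difference, ∂[p,q] = q − p. For instance
  ∂[4,5] = [5] − [4].
The 9×14 boundary matrix has rank 8 and Smith normal form diag(1,1,1,1,1,1,1,1).

Boundary ∂_2: C_2 → C_1 sends each 2-simplex [p,q,r] to [q,r] − [p,r] + [p,q]. For instance
  ∂[0,2,4] = [2,4] − [0,4] + [0,2],
  ∂[2,4,5] = [4,5] − [2,5] + [2,4].
As a 14×4 matrix over Z this has rank 4, with invariant factors (1,1,1,1).

Computing H_k = (kernel of ∂_k) / (image of ∂_{k+1}):

  H_0: rank C_0 − rank ∂_1 = 9 − 8 = 1, and the invariant factors of ∂_1 are all 1, so H_0 ≅ Z.
  H_1: rank ker ∂_1 − rank ∂_2 = (14 − 8) − 4 = 2, and the invariant factors of ∂_2 are all 1, so H_1 ≅ Z^2.
  H_2: rank ker ∂_2 − rank ∂_3 = (4 − 4) − 0 = 0, and there is no ∂_3, so H_2 ≅ 0.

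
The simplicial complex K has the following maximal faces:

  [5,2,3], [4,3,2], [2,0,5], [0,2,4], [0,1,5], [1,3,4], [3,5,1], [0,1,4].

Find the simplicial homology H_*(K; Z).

We work with the vertex ordering 0 < 1 < 2 < 3 < 4 < 5. The simplices of K, each written with vertices in increasing order, are:

  0-simplices (6): [0], [1], [2], [3], [4], [5]
  1-simplices (12): [0,1], [0,2], [0,4], [0,5], [1,3], [1,4], [1,5], [2,3], [2,4], [2,5], [3,4], [3,5]
  2-simplices (8): [0,1,4], [0,1,5], [0,2,4], [0,2,5], [1,3,4], [1,3,5], [2,3,4], [2,3,5]

so the chain groups are C_0 ≅ Z^6, C_1 ≅ Z^12, C_2 ≅ Z^8.

∂_1: C_1 → C_0 maps an edge to its endpoints' difference, ∂[p,q] = q − p. For instance
  ∂[2,4] = [4] − [2].
The 6×12 boundary matrix has rank 5 and Smith normal form diag(1,1,1,1,1).

∂_2: C_2 → C_1 sends each 2-simplex [p,q,r] to [q,r] − [p,r] + [p,q]. For instance
  ∂[0,1,5] = [1,5] − [0,5] + [0,1],
  ∂[2,3,5] = [3,5] − [2,5] + [2,3].
This gives a 12×8 integer matrix of rank 7; reducing to Smith normal form yields diagonal entries (1,1,1,1,1,1,1).

Reading off H_k = ker ∂_k / im ∂_{k+1}:

  H_0: rank C_0 − rank ∂_1 = 6 − 5 = 1, and the invariant factors of ∂_1 are all 1, so H_0 ≅ Z.
  H_1: rank ker ∂_1 − rank ∂_2 = (12 − 5) − 7 = 0, and the invariant factors of ∂_2 are all 1, so H_1 ≅ 0.
  H_2: rank ker ∂_2 − rank ∂_3 = (8 − 7) − 0 = 1, and there is no ∂_3, so H_2 ≅ Z.

H_0 ≅ Z,  H_1 = 0,  H_2 ≅ Z.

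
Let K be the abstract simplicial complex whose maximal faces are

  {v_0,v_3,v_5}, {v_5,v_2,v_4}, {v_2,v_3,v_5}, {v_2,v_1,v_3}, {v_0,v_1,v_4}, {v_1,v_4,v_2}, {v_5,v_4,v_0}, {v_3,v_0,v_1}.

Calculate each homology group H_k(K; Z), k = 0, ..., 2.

H_0 ≅ Z,  H_1 = 0,  H_2 ≅ Z.

Take the total order v_0 < v_1 < v_2 < v_3 < v_4 < v_5 on the vertex set. Then K (dimension 2) consists of the simplices:

  0-simplices (6): [v_0], [v_1], [v_2], [v_3], [v_4], [v_5]
  1-simplices (12): [v_0,v_1], [v_0,v_3], [v_0,v_4], [v_0,v_5], [v_1,v_2], [v_1,v_3], [v_1,v_4], [v_2,v_3], [v_2,v_4], [v_2,v_5], [v_3,v_5], [v_4,v_5]
  2-simplices (8): [v_0,v_1,v_3], [v_0,v_1,v_4], [v_0,v_3,v_5], [v_0,v_4,v_5], [v_1,v_2,v_3], [v_1,v_2,v_4], [v_2,v_3,v_5], [v_2,v_4,v_5]

so the chain groups are C_0 ≅ Z^6, C_1 ≅ Z^12, C_2 ≅ Z^8.

The boundary map ∂_1: C_1 → C_0 sends each edge [p,q] (with p < q) to q − p.
This gives a 6×12 integer matrix of rank 5; reducing to Smith normal form yields diagonal entries (1,1,1,1,1).

∂_2: C_2 → C_1 sends each 2-simplex [p,q,r] to [q,r] − [p,r] + [p,q]. For instance
  ∂[v_1,v_2,v_3] = [v_2,v_3] − [v_1,v_3] + [v_1,v_2],
  ∂[v_0,v_4,v_5] = [v_4,v_5] − [v_0,v_5] + [v_0,v_4].
The resulting 12×8 matrix has rank 7, and its Smith normal form has invariant factors (1,1,1,1,1,1,1).

From H_k ≅ ker(∂_k) / im(∂_{k+1}) we obtain:

  H_0: rank C_0 − rank ∂_1 = 6 − 5 = 1, and the invariant factors of ∂_1 are all 1, so H_0 = Z.
  H_1: rank ker ∂_1 − rank ∂_2 = (12 − 5) − 7 = 0, and the invariant factors of ∂_2 are all 1, so H_1 = 0.
  H_2: rank ker ∂_2 − rank ∂_3 = (8 − 7) − 0 = 1, and there is no ∂_3, so H_2 = Z.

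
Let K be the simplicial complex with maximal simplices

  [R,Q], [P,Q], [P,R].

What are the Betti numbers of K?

Take the total order P < Q < R on the vertex set. Then K (dimension 1) consists of the simplices:

  0-simplices (3): P, Q, R
  1-simplices (3): PQ, PR, QR

so the chain groups are C_0 ≅ Z^3, C_1 ≅ Z^3.

Boundary ∂_1: C_1 → C_0 maps an edge to its endpoints' difference, ∂[p,q] = q − p. For instance
  ∂PR = R − P.
The resulting 3×3 matrix has rank 2, and its Smith normal form has invariant factors (1,1).

Now H_k = ker ∂_k / im ∂_{k+1}, so:

  H_0: rank C_0 − rank ∂_1 = 3 − 2 = 1, and the invariant factors of ∂_1 are all 1, so H_0 = Z.
  H_1: rank ker ∂_1 − rank ∂_2 = (3 − 2) − 0 = 1, and there is no ∂_2, so H_1 = Z.

Hence the Betti numbers are b_0 = 1, b_1 = 1.

b_0 = 1, b_1 = 1.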